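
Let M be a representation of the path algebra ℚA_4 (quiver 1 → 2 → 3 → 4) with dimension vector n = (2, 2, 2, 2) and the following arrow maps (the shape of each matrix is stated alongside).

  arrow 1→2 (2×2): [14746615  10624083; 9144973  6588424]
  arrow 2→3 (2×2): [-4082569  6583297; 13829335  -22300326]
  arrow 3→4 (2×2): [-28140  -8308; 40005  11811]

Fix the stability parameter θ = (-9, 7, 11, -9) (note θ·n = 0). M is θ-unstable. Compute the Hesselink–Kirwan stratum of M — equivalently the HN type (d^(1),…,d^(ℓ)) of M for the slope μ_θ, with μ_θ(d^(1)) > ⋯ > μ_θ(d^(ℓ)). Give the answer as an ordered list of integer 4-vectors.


Via rank(M_{q-1}∘⋯∘M_p): M ≅ I[1,3], I[1,4], I[4,4].
μ_θ-semistable layers: μ^(1)=11; μ^(2)=7; μ^(3)=3; μ^(4)=-9

((0, 0, 1, 0); (0, 1, 0, 0); (0, 1, 1, 1); (2, 0, 0, 1))


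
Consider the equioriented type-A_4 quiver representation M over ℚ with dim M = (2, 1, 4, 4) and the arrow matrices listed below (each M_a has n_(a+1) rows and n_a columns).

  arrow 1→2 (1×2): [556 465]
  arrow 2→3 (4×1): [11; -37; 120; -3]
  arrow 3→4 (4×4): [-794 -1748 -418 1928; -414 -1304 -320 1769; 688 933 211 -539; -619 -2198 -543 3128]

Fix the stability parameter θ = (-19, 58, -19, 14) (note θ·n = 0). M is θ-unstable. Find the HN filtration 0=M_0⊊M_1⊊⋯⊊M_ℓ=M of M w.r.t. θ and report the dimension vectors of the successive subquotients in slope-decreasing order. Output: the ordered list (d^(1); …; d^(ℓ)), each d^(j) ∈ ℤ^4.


Interval decomposition of M: I[1,1], I[1,4], I[3,3], I[3,4]^2, I[4,4].
HN type (ℓ=3): μ^(1)=53/3; μ^(2)=14; μ^(3)=-19

((0, 1, 1, 1); (0, 0, 0, 3); (2, 0, 3, 0))


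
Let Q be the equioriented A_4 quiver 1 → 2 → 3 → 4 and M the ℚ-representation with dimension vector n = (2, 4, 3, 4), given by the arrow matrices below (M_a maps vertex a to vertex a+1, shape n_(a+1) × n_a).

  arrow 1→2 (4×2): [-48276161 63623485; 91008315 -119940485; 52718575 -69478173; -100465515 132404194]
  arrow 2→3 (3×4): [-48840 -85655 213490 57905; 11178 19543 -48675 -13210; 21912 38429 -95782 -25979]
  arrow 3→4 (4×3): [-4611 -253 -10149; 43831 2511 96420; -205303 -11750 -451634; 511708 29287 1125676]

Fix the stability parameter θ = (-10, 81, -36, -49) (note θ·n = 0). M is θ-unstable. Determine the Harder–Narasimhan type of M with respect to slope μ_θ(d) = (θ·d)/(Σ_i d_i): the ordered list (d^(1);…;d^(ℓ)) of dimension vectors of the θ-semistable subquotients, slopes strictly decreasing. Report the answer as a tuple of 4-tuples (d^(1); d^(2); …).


Barcode: M ≅ I[1,2], I[1,4], I[2,2], I[2,4], I[3,4], I[4,4]. HN layers by μ_θ (5 steps, strictly decreasing):
  μ^(1)=81; μ^(2)=-4/3; μ^(3)=-10; μ^(4)=-85/2; μ^(5)=-49

((0, 2, 0, 0); (0, 2, 2, 2); (2, 0, 0, 0); (0, 0, 1, 1); (0, 0, 0, 1))


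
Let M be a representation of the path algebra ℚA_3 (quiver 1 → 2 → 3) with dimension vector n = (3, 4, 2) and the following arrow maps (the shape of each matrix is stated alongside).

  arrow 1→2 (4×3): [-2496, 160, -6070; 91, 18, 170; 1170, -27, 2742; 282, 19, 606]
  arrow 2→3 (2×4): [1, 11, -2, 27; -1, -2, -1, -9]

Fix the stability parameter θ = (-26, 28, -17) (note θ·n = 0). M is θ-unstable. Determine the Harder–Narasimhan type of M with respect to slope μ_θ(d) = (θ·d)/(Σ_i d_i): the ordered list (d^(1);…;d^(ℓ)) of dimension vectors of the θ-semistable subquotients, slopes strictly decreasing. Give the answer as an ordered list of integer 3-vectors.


Interval decomposition of M: I[1,2], I[1,3]^2, I[2,2].
HN type (ℓ=3): μ^(1)=28; μ^(2)=11/2; μ^(3)=-26

((0, 2, 0); (0, 2, 2); (3, 0, 0))


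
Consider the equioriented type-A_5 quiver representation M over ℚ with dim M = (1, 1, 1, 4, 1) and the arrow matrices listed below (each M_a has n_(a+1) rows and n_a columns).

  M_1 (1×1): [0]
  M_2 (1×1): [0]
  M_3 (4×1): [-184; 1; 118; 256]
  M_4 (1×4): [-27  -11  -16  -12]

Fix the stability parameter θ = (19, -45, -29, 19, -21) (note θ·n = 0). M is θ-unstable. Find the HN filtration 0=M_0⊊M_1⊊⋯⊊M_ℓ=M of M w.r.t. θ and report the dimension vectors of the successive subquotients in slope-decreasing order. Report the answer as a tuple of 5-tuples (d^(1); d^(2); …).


Barcode: M ≅ I[1,1], I[2,2], I[3,5], I[4,4]^3. HN layers by μ_θ (4 steps, strictly decreasing):
  μ^(1)=19; μ^(2)=-1; μ^(3)=-29; μ^(4)=-45

((1, 0, 0, 3, 0); (0, 0, 0, 1, 1); (0, 0, 1, 0, 0); (0, 1, 0, 0, 0))


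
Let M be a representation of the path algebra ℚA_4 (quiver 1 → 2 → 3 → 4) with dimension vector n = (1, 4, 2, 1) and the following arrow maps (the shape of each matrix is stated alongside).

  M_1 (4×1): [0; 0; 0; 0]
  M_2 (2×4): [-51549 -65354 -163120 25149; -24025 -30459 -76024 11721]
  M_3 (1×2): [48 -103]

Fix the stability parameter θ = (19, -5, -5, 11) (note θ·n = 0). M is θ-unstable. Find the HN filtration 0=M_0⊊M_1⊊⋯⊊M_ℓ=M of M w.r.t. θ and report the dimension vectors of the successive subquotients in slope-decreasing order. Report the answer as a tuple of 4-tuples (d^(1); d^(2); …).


Barcode: M ≅ I[1,1], I[2,2]^2, I[2,3], I[2,4]. HN layers by μ_θ (3 steps, strictly decreasing):
  μ^(1)=19; μ^(2)=11; μ^(3)=-5

((1, 0, 0, 0); (0, 0, 0, 1); (0, 4, 2, 0))


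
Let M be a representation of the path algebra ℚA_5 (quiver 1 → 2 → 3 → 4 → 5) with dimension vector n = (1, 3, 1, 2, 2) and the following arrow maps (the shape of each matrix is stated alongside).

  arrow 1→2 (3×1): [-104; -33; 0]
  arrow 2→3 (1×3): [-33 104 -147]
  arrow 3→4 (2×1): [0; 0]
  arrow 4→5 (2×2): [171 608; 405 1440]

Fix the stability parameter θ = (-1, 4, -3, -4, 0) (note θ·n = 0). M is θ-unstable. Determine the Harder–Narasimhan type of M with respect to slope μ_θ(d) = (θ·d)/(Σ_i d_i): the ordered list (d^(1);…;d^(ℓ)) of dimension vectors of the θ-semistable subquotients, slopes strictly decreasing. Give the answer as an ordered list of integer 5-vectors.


Via rank(M_{q-1}∘⋯∘M_p): M ≅ I[1,2], I[2,2], I[2,3], I[4,4], I[4,5], I[5,5].
μ_θ-semistable layers: μ^(1)=4; μ^(2)=1/2; μ^(3)=0; μ^(4)=-1; μ^(5)=-4

((0, 2, 0, 0, 0); (0, 1, 1, 0, 0); (0, 0, 0, 0, 2); (1, 0, 0, 0, 0); (0, 0, 0, 2, 0))


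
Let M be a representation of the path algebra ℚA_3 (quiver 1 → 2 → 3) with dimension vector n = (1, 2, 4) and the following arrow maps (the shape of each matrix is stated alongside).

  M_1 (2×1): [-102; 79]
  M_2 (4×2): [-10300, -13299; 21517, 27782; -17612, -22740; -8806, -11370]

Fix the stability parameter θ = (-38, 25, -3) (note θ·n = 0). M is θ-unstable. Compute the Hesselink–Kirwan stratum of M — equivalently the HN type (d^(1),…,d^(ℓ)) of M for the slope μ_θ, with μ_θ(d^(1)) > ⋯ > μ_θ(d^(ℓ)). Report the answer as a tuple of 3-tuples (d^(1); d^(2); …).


Interval decomposition of M: I[1,3], I[2,3], I[3,3]^2.
HN type (ℓ=3): μ^(1)=11; μ^(2)=-3; μ^(3)=-38

((0, 2, 2); (0, 0, 2); (1, 0, 0))


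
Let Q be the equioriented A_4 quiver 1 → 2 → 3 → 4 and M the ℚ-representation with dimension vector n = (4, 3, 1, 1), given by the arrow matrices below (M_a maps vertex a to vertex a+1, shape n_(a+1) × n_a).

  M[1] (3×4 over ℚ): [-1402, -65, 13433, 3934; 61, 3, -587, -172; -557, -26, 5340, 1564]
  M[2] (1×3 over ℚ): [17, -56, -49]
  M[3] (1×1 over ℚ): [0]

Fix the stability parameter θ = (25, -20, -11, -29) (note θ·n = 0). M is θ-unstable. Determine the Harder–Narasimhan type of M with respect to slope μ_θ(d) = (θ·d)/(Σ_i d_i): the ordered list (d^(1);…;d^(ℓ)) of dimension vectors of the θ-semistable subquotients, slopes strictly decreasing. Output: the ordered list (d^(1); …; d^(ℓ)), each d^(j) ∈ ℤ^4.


Via rank(M_{q-1}∘⋯∘M_p): M ≅ I[1,1], I[1,2]^2, I[1,3], I[4,4].
μ_θ-semistable layers: μ^(1)=25; μ^(2)=5/2; μ^(3)=-2; μ^(4)=-29

((1, 0, 0, 0); (2, 2, 0, 0); (1, 1, 1, 0); (0, 0, 0, 1))


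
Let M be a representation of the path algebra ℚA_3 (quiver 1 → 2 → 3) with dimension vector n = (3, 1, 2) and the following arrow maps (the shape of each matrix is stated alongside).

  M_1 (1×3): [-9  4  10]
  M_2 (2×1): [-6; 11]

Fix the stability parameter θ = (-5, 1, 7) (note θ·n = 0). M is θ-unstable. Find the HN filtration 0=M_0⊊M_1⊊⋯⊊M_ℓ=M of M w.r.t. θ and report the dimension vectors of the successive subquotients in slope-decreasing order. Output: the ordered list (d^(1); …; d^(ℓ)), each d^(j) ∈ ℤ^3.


Interval decomposition of M: I[1,1]^2, I[1,3], I[3,3].
HN type (ℓ=3): μ^(1)=7; μ^(2)=1; μ^(3)=-5

((0, 0, 2); (0, 1, 0); (3, 0, 0))


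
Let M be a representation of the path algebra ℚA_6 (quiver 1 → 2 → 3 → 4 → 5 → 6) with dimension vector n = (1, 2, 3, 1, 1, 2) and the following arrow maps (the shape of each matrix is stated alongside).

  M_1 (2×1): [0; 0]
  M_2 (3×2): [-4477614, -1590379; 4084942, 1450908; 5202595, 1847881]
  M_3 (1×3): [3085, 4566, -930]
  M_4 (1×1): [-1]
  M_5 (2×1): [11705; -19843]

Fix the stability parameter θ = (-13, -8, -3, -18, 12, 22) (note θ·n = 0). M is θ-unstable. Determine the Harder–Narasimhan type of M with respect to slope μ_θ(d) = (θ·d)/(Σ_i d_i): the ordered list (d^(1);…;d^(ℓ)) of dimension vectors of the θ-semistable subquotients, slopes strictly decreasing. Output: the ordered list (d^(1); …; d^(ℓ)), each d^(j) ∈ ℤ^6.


Via rank(M_{q-1}∘⋯∘M_p): M ≅ I[1,1], I[2,3], I[2,6], I[3,3], I[6,6].
μ_θ-semistable layers: μ^(1)=22; μ^(2)=12; μ^(3)=-3; μ^(4)=-8; μ^(5)=-29/3; μ^(6)=-13

((0, 0, 0, 0, 0, 2); (0, 0, 0, 0, 1, 0); (0, 0, 2, 0, 0, 0); (0, 1, 0, 0, 0, 0); (0, 1, 1, 1, 0, 0); (1, 0, 0, 0, 0, 0))


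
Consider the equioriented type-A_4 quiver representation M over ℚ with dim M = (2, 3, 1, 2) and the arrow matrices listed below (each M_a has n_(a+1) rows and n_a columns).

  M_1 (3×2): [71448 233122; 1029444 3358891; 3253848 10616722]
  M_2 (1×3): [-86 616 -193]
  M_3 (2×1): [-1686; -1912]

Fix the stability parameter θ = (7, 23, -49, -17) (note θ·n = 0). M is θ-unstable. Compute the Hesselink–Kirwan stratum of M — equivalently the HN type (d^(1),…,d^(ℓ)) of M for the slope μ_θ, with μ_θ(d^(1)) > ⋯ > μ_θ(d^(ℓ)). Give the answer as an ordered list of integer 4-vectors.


Via rank(M_{q-1}∘⋯∘M_p): M ≅ I[1,1], I[1,4], I[2,2]^2, I[4,4].
μ_θ-semistable layers: μ^(1)=23; μ^(2)=7; μ^(3)=-9; μ^(4)=-17

((0, 2, 0, 0); (1, 0, 0, 0); (1, 1, 1, 1); (0, 0, 0, 1))


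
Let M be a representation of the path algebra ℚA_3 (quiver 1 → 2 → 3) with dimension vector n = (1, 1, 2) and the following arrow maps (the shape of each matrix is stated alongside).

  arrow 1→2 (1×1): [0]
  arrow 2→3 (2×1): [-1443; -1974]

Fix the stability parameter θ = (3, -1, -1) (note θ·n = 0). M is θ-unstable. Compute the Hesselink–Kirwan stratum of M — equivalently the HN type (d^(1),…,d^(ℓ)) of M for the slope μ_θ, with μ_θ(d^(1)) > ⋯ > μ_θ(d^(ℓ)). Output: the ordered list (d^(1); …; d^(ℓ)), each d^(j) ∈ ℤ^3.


Barcode: M ≅ I[1,1], I[2,3], I[3,3]. HN layers by μ_θ (2 steps, strictly decreasing):
  μ^(1)=3; μ^(2)=-1

((1, 0, 0); (0, 1, 2))


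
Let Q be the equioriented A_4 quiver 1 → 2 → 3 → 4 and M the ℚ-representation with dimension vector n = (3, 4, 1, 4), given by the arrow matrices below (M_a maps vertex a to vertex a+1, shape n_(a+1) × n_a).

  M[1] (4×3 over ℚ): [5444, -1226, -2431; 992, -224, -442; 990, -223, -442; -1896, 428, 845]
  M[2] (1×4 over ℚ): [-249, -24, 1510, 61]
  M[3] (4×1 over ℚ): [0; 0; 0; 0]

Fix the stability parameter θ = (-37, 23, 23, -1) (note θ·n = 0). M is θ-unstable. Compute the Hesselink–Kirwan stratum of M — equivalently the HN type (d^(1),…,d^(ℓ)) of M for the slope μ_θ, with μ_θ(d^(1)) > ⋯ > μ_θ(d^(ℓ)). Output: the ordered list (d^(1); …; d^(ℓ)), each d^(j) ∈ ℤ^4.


Via rank(M_{q-1}∘⋯∘M_p): M ≅ I[1,1], I[1,2], I[1,3], I[2,2]^2, I[4,4]^4.
μ_θ-semistable layers: μ^(1)=23; μ^(2)=-1; μ^(3)=-37

((0, 4, 1, 0); (0, 0, 0, 4); (3, 0, 0, 0))


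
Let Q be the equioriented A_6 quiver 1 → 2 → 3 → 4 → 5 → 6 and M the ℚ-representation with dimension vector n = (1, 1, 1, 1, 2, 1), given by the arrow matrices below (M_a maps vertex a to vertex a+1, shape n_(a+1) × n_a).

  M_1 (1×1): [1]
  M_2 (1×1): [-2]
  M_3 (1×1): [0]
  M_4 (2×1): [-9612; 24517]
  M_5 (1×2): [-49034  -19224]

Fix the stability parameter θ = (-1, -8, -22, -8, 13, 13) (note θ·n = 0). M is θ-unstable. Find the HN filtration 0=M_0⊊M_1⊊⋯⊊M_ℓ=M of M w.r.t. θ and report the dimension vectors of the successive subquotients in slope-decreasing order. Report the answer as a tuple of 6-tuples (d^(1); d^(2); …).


Interval decomposition of M: I[1,3], I[4,5], I[5,6].
HN type (ℓ=3): μ^(1)=13; μ^(2)=-8; μ^(3)=-31/3

((0, 0, 0, 0, 2, 1); (0, 0, 0, 1, 0, 0); (1, 1, 1, 0, 0, 0))


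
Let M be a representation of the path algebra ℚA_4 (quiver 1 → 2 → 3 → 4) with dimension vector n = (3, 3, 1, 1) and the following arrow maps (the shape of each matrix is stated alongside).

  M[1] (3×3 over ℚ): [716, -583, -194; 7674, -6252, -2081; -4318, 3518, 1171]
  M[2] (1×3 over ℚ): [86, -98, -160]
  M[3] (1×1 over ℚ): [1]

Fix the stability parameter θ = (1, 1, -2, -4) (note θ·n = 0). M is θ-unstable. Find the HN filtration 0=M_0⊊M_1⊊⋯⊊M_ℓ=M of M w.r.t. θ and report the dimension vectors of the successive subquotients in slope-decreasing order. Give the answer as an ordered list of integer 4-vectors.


Barcode: M ≅ I[1,1], I[1,2], I[1,4], I[2,2]. HN layers by μ_θ (2 steps, strictly decreasing):
  μ^(1)=1; μ^(2)=-1

((2, 2, 0, 0); (1, 1, 1, 1))


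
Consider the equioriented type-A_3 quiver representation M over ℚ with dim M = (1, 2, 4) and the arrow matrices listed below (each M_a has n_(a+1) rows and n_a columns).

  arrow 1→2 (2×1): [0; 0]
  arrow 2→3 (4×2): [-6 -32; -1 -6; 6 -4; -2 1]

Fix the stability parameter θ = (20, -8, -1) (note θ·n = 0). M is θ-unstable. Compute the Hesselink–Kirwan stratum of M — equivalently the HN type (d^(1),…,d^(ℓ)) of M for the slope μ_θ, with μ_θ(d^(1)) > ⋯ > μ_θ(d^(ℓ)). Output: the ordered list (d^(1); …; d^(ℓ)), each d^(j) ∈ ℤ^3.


Via rank(M_{q-1}∘⋯∘M_p): M ≅ I[1,1], I[2,3]^2, I[3,3]^2.
μ_θ-semistable layers: μ^(1)=20; μ^(2)=-1; μ^(3)=-8

((1, 0, 0); (0, 0, 4); (0, 2, 0))


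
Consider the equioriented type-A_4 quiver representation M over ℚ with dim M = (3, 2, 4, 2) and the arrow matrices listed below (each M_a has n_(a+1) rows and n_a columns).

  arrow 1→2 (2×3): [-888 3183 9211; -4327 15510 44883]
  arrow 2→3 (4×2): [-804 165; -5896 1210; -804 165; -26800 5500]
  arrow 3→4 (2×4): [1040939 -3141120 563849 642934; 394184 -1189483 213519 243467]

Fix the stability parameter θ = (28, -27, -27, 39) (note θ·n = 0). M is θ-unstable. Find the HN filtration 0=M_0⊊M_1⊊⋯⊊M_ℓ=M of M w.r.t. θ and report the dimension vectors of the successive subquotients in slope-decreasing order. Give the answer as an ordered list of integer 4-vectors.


Barcode: M ≅ I[1,1], I[1,2], I[1,4], I[3,3]^2, I[3,4]. HN layers by μ_θ (5 steps, strictly decreasing):
  μ^(1)=39; μ^(2)=28; μ^(3)=1/2; μ^(4)=-26/3; μ^(5)=-27

((0, 0, 0, 2); (1, 0, 0, 0); (1, 1, 0, 0); (1, 1, 1, 0); (0, 0, 3, 0))


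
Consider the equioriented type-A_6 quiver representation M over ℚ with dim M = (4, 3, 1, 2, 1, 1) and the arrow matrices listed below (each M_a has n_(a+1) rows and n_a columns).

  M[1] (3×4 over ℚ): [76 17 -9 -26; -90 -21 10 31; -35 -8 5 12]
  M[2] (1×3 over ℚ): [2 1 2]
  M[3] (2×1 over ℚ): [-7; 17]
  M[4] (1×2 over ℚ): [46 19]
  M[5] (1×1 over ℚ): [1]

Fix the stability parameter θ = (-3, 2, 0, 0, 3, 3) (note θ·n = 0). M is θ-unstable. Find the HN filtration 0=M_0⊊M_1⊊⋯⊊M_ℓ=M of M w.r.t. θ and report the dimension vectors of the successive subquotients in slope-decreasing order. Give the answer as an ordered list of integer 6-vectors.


Barcode: M ≅ I[1,1], I[1,2]^2, I[1,6], I[4,4]. HN layers by μ_θ (5 steps, strictly decreasing):
  μ^(1)=3; μ^(2)=2; μ^(3)=2/3; μ^(4)=0; μ^(5)=-3

((0, 0, 0, 0, 1, 1); (0, 2, 0, 0, 0, 0); (0, 1, 1, 1, 0, 0); (0, 0, 0, 1, 0, 0); (4, 0, 0, 0, 0, 0))


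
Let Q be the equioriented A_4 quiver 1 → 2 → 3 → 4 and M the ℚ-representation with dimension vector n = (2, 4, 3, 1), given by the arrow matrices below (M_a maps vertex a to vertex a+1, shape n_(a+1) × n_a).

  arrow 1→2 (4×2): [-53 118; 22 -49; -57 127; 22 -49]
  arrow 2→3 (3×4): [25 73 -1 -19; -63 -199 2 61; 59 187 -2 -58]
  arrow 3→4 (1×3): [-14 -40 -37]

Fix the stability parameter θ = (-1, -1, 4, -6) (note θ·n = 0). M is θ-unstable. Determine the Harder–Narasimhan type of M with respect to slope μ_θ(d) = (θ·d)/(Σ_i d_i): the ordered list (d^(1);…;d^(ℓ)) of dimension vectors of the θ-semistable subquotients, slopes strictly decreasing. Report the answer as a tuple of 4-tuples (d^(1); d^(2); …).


Via rank(M_{q-1}∘⋯∘M_p): M ≅ I[1,3], I[1,4], I[2,2], I[2,3].
μ_θ-semistable layers: μ^(1)=4; μ^(2)=-1

((0, 0, 2, 0); (2, 4, 1, 1))


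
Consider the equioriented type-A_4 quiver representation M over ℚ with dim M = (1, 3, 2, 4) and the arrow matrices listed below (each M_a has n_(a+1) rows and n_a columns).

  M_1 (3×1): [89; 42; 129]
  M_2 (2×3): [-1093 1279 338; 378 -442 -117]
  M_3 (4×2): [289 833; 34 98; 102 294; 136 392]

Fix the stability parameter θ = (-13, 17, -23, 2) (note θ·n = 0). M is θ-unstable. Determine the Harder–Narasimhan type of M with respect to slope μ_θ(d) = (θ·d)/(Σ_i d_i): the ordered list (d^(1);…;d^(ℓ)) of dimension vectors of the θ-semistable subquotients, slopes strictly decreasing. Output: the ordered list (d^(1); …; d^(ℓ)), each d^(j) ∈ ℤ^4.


Barcode: M ≅ I[1,4], I[2,2], I[2,3], I[4,4]^3. HN layers by μ_θ (4 steps, strictly decreasing):
  μ^(1)=17; μ^(2)=2; μ^(3)=-3; μ^(4)=-13

((0, 1, 0, 0); (0, 0, 0, 4); (0, 2, 2, 0); (1, 0, 0, 0))


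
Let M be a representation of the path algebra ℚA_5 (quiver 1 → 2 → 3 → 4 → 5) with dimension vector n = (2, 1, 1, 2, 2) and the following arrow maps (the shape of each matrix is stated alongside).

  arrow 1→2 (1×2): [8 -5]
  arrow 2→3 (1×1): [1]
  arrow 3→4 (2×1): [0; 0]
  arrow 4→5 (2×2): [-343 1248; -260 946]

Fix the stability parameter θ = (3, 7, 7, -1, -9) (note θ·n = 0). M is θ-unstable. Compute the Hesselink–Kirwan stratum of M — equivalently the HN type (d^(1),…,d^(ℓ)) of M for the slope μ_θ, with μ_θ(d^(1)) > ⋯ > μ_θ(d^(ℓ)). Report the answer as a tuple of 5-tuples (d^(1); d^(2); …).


Via rank(M_{q-1}∘⋯∘M_p): M ≅ I[1,1], I[1,3], I[4,5]^2.
μ_θ-semistable layers: μ^(1)=7; μ^(2)=3; μ^(3)=-5

((0, 1, 1, 0, 0); (2, 0, 0, 0, 0); (0, 0, 0, 2, 2))


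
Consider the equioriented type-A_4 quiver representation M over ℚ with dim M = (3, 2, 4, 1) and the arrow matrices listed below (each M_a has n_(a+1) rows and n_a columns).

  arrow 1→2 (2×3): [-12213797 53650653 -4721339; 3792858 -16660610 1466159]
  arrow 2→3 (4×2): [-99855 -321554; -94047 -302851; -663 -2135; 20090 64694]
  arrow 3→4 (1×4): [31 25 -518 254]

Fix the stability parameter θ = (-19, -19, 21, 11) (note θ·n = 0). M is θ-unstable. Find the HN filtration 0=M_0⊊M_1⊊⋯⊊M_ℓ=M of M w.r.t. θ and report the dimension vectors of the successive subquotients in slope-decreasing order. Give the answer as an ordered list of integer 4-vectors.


Barcode: M ≅ I[1,1], I[1,3], I[1,4], I[3,3]^2. HN layers by μ_θ (3 steps, strictly decreasing):
  μ^(1)=21; μ^(2)=16; μ^(3)=-19

((0, 0, 3, 0); (0, 0, 1, 1); (3, 2, 0, 0))


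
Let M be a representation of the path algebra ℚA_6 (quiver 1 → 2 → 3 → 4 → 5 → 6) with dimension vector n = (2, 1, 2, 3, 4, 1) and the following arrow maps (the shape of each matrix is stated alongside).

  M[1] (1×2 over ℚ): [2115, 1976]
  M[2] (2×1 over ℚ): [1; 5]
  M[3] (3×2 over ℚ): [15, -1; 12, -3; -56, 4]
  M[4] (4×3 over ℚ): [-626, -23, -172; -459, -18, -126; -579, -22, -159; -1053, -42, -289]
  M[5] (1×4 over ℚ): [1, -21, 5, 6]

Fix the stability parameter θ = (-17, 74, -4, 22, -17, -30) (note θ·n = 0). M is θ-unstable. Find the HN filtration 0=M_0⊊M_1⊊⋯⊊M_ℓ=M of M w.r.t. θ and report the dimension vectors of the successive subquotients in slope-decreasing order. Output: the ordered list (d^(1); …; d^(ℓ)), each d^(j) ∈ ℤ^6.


Interval decomposition of M: I[1,1], I[1,6], I[3,5], I[4,5], I[5,5].
HN type (ℓ=4): μ^(1)=9; μ^(2)=5/2; μ^(3)=-4; μ^(4)=-17

((0, 1, 1, 1, 1, 1); (0, 0, 0, 2, 2, 0); (0, 0, 1, 0, 0, 0); (2, 0, 0, 0, 1, 0))


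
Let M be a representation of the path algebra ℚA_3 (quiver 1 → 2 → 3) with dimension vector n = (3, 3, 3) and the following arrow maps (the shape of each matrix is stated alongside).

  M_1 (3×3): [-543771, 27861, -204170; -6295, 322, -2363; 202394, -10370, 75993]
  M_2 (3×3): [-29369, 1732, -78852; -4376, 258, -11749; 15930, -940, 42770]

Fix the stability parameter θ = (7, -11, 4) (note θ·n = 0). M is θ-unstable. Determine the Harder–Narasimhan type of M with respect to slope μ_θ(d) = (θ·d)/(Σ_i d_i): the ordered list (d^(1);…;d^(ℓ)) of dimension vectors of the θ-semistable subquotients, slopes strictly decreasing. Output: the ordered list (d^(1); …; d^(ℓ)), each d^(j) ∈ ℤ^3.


Interval decomposition of M: I[1,2], I[1,3]^2, I[3,3].
HN type (ℓ=2): μ^(1)=4; μ^(2)=-2

((0, 0, 3); (3, 3, 0))


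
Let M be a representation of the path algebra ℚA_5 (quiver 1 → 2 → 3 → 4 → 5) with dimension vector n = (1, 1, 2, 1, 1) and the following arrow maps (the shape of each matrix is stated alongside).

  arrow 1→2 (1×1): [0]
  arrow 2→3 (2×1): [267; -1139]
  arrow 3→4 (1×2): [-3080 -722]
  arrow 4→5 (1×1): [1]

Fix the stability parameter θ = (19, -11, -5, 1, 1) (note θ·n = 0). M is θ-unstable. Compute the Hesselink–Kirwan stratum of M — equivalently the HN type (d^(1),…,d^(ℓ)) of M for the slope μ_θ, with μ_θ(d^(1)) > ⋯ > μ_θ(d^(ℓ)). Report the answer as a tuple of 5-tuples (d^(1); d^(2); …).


Via rank(M_{q-1}∘⋯∘M_p): M ≅ I[1,1], I[2,5], I[3,3].
μ_θ-semistable layers: μ^(1)=19; μ^(2)=1; μ^(3)=-5; μ^(4)=-11

((1, 0, 0, 0, 0); (0, 0, 0, 1, 1); (0, 0, 2, 0, 0); (0, 1, 0, 0, 0))


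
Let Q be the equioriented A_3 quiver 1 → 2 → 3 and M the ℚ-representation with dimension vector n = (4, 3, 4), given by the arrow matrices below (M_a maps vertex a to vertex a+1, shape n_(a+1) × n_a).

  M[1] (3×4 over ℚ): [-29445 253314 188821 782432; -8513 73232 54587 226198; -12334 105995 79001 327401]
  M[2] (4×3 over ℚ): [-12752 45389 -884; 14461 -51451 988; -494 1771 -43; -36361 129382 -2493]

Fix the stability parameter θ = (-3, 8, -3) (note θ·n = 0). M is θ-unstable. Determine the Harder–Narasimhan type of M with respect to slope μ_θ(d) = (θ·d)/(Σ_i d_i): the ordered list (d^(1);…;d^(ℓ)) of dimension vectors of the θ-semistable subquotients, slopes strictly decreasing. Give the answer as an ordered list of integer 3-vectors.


Via rank(M_{q-1}∘⋯∘M_p): M ≅ I[1,1], I[1,3]^3, I[3,3].
μ_θ-semistable layers: μ^(1)=5/2; μ^(2)=-3

((0, 3, 3); (4, 0, 1))


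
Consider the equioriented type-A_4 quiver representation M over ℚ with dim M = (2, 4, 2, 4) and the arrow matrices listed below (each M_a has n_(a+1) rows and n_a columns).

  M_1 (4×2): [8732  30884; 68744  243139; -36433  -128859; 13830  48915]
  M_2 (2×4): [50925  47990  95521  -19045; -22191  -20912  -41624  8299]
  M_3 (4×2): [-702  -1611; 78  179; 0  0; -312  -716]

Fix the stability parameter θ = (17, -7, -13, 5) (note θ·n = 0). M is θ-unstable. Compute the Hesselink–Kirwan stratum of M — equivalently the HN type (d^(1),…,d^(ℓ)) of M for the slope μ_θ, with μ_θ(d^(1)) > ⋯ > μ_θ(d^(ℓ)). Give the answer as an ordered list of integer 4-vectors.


Via rank(M_{q-1}∘⋯∘M_p): M ≅ I[1,3], I[1,4], I[2,2]^2, I[4,4]^3.
μ_θ-semistable layers: μ^(1)=5; μ^(2)=-1; μ^(3)=-7

((0, 0, 0, 4); (2, 2, 2, 0); (0, 2, 0, 0))


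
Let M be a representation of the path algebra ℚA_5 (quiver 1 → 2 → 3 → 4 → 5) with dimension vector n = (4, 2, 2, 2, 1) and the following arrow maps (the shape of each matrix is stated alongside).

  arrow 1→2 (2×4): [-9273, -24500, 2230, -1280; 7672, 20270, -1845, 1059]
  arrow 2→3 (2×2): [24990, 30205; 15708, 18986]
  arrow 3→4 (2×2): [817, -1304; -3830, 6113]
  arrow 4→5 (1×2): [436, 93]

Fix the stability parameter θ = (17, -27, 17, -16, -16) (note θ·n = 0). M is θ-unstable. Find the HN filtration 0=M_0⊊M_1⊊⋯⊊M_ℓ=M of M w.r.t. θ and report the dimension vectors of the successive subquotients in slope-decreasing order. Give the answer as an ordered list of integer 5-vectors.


Via rank(M_{q-1}∘⋯∘M_p): M ≅ I[1,1]^2, I[1,2], I[1,4], I[3,5].
μ_θ-semistable layers: μ^(1)=17; μ^(2)=1/2; μ^(3)=-5

((2, 0, 0, 0, 0); (0, 0, 1, 1, 0); (2, 2, 1, 1, 1))


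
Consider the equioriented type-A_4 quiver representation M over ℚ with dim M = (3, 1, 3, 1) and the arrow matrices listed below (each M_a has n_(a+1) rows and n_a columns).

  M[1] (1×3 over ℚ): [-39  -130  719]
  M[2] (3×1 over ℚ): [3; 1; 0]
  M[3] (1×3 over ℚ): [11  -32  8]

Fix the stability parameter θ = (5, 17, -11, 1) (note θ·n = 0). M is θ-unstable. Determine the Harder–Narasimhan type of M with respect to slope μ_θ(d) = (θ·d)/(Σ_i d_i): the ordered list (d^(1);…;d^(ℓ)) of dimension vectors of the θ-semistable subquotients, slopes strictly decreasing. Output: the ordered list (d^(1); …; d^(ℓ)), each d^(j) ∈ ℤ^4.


Via rank(M_{q-1}∘⋯∘M_p): M ≅ I[1,1]^2, I[1,4], I[3,3]^2.
μ_θ-semistable layers: μ^(1)=5; μ^(2)=3; μ^(3)=-11

((2, 0, 0, 0); (1, 1, 1, 1); (0, 0, 2, 0))


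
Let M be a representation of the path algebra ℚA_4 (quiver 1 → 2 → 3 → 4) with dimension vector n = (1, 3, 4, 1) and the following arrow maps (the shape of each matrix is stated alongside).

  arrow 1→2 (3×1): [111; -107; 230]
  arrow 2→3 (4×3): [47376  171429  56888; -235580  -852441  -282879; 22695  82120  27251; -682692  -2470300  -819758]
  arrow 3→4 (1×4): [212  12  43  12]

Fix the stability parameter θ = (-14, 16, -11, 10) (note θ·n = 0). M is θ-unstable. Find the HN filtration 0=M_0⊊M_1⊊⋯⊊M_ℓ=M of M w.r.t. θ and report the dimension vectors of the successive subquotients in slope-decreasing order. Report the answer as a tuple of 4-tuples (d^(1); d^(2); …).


Barcode: M ≅ I[1,4], I[2,3]^2, I[3,3]. HN layers by μ_θ (4 steps, strictly decreasing):
  μ^(1)=10; μ^(2)=5/2; μ^(3)=-11; μ^(4)=-14

((0, 0, 0, 1); (0, 3, 3, 0); (0, 0, 1, 0); (1, 0, 0, 0))


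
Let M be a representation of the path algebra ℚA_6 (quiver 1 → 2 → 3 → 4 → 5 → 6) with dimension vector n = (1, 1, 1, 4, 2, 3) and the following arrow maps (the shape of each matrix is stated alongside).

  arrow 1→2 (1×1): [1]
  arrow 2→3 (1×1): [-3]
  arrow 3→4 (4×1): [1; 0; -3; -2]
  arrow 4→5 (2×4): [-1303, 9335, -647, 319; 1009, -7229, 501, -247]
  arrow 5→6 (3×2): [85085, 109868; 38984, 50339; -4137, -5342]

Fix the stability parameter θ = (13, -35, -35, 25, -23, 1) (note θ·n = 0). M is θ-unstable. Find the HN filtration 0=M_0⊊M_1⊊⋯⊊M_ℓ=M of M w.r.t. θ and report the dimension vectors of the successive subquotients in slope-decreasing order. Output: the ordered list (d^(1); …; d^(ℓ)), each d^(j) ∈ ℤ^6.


Interval decomposition of M: I[1,4], I[4,4], I[4,6]^2, I[6,6].
HN type (ℓ=3): μ^(1)=25; μ^(2)=1; μ^(3)=-19

((0, 0, 0, 2, 0, 0); (0, 0, 0, 2, 2, 3); (1, 1, 1, 0, 0, 0))


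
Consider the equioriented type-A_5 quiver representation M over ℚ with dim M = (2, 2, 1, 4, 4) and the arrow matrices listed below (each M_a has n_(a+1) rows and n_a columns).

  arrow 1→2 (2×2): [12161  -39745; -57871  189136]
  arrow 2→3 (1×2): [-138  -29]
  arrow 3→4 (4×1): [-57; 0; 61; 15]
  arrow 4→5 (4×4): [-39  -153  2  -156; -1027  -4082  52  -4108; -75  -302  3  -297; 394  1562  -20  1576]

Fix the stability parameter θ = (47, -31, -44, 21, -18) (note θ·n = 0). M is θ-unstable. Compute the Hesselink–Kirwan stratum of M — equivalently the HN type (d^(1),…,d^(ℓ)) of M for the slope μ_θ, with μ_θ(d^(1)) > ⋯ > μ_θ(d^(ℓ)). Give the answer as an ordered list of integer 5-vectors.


Interval decomposition of M: I[1,2], I[1,5], I[4,4], I[4,5]^2, I[5,5].
HN type (ℓ=5): μ^(1)=21; μ^(2)=8; μ^(3)=3/2; μ^(4)=-28/3; μ^(5)=-18

((0, 0, 0, 1, 0); (1, 1, 0, 0, 0); (0, 0, 0, 3, 3); (1, 1, 1, 0, 0); (0, 0, 0, 0, 1))


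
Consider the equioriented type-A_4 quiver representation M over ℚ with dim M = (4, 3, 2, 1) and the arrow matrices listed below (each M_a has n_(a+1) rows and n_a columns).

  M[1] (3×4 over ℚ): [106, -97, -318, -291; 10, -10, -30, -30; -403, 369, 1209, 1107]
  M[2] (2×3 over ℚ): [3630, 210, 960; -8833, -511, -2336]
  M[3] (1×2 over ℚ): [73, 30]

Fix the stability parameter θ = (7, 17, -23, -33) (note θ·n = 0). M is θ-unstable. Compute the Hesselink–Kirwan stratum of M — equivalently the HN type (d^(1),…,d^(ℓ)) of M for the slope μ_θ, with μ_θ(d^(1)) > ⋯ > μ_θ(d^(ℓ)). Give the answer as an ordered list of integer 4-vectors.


Interval decomposition of M: I[1,1]^2, I[1,2], I[1,3], I[2,2], I[3,4].
HN type (ℓ=4): μ^(1)=17; μ^(2)=7; μ^(3)=1/3; μ^(4)=-28

((0, 2, 0, 0); (3, 0, 0, 0); (1, 1, 1, 0); (0, 0, 1, 1))


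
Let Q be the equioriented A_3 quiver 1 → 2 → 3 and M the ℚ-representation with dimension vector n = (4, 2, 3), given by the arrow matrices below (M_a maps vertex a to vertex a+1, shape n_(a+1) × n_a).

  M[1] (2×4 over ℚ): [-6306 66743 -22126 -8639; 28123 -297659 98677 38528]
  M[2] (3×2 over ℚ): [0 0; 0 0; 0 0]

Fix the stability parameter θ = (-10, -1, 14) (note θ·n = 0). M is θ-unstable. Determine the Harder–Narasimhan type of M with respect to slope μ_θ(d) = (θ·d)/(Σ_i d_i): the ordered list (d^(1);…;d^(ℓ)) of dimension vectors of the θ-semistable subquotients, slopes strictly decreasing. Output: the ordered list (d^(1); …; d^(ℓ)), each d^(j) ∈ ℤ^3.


Interval decomposition of M: I[1,1]^2, I[1,2]^2, I[3,3]^3.
HN type (ℓ=3): μ^(1)=14; μ^(2)=-1; μ^(3)=-10

((0, 0, 3); (0, 2, 0); (4, 0, 0))


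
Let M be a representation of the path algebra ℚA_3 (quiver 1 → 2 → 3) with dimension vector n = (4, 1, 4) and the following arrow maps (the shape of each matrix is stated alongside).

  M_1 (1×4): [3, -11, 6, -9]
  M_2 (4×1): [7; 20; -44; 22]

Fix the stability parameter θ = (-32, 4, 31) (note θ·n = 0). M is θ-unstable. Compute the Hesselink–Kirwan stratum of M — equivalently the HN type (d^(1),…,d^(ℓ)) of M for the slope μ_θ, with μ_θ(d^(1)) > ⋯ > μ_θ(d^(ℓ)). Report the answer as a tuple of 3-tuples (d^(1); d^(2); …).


Interval decomposition of M: I[1,1]^3, I[1,3], I[3,3]^3.
HN type (ℓ=3): μ^(1)=31; μ^(2)=4; μ^(3)=-32

((0, 0, 4); (0, 1, 0); (4, 0, 0))


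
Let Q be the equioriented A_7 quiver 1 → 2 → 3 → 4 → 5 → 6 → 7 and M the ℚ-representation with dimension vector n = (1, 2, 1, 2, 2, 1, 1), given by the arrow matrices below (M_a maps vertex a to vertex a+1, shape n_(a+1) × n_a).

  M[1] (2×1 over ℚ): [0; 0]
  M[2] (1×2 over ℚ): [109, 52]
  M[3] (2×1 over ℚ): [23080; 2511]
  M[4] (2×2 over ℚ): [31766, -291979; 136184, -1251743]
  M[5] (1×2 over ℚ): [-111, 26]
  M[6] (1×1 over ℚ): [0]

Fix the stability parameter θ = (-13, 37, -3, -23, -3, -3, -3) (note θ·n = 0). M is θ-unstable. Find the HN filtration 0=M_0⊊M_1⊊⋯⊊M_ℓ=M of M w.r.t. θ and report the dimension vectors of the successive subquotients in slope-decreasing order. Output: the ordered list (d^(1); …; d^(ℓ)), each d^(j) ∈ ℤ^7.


Interval decomposition of M: I[1,1], I[2,2], I[2,6], I[4,5], I[7,7].
HN type (ℓ=5): μ^(1)=37; μ^(2)=1; μ^(3)=-3; μ^(4)=-13; μ^(5)=-23

((0, 1, 0, 0, 0, 0, 0); (0, 1, 1, 1, 1, 1, 0); (0, 0, 0, 0, 1, 0, 1); (1, 0, 0, 0, 0, 0, 0); (0, 0, 0, 1, 0, 0, 0))


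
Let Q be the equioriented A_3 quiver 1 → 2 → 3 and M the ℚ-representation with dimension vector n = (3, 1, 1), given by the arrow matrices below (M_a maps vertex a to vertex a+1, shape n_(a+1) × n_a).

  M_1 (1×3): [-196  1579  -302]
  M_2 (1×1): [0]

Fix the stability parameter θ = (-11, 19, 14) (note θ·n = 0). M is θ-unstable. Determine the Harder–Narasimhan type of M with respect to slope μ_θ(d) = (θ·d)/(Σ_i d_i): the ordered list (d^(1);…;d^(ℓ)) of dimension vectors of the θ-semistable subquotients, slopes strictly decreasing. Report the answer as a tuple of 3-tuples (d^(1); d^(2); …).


Interval decomposition of M: I[1,1]^2, I[1,2], I[3,3].
HN type (ℓ=3): μ^(1)=19; μ^(2)=14; μ^(3)=-11

((0, 1, 0); (0, 0, 1); (3, 0, 0))


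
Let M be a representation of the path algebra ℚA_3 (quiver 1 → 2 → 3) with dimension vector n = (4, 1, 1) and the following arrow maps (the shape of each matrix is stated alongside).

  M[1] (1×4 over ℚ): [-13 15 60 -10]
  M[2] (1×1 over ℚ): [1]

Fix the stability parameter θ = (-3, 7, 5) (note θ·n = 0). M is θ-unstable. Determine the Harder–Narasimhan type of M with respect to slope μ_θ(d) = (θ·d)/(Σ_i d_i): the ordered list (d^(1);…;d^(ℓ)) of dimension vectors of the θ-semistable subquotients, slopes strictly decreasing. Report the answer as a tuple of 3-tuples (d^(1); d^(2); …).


Barcode: M ≅ I[1,1]^3, I[1,3]. HN layers by μ_θ (2 steps, strictly decreasing):
  μ^(1)=6; μ^(2)=-3

((0, 1, 1); (4, 0, 0))


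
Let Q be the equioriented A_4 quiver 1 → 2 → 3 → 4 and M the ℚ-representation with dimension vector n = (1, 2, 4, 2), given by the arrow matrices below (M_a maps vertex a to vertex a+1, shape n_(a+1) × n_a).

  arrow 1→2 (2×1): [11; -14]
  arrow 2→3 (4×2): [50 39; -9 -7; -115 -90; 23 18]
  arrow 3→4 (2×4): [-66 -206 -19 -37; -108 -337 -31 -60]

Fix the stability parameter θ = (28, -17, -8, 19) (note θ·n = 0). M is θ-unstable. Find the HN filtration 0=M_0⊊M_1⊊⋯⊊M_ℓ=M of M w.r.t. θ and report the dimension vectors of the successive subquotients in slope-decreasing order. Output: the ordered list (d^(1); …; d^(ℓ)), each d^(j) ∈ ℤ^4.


Via rank(M_{q-1}∘⋯∘M_p): M ≅ I[1,3], I[2,4], I[3,3], I[3,4].
μ_θ-semistable layers: μ^(1)=19; μ^(2)=1; μ^(3)=-8; μ^(4)=-17

((0, 0, 0, 2); (1, 1, 1, 0); (0, 0, 3, 0); (0, 1, 0, 0))


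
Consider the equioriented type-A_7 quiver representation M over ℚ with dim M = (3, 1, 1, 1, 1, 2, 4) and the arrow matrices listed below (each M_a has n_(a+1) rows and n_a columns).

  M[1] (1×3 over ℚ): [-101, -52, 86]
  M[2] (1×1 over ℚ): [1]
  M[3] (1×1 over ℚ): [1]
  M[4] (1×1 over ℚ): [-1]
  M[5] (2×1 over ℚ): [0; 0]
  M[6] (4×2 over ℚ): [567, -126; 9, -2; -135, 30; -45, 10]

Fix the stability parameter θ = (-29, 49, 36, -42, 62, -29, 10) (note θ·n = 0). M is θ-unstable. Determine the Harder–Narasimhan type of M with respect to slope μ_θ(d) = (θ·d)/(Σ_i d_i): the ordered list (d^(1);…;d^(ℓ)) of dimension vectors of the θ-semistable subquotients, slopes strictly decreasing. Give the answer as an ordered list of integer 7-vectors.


Barcode: M ≅ I[1,1]^2, I[1,5], I[6,6], I[6,7], I[7,7]^3. HN layers by μ_θ (4 steps, strictly decreasing):
  μ^(1)=62; μ^(2)=43/3; μ^(3)=10; μ^(4)=-29

((0, 0, 0, 0, 1, 0, 0); (0, 1, 1, 1, 0, 0, 0); (0, 0, 0, 0, 0, 0, 4); (3, 0, 0, 0, 0, 2, 0))


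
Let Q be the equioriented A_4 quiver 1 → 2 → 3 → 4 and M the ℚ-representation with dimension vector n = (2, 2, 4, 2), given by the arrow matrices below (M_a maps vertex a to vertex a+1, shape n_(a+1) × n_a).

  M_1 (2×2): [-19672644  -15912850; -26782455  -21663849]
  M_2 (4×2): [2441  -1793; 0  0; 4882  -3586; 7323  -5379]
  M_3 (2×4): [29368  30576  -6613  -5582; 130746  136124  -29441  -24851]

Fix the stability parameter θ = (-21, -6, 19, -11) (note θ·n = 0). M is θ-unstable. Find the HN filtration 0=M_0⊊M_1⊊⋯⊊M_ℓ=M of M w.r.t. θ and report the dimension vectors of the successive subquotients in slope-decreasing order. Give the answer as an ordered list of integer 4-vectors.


Interval decomposition of M: I[1,2], I[1,4], I[3,3]^2, I[3,4].
HN type (ℓ=4): μ^(1)=19; μ^(2)=4; μ^(3)=-6; μ^(4)=-21

((0, 0, 2, 0); (0, 0, 2, 2); (0, 2, 0, 0); (2, 0, 0, 0))


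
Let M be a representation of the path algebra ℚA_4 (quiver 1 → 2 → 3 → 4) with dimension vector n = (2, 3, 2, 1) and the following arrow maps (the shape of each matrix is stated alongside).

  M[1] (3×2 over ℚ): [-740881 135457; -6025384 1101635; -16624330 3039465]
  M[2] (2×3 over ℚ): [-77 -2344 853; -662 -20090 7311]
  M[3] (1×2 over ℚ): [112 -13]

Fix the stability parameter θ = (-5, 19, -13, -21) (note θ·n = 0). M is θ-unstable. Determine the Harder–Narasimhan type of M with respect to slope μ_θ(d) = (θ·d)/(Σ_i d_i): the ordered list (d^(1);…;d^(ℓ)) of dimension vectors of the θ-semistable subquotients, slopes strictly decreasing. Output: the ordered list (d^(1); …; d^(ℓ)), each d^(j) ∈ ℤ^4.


Interval decomposition of M: I[1,3], I[1,4], I[2,2].
HN type (ℓ=3): μ^(1)=19; μ^(2)=3; μ^(3)=-5

((0, 1, 0, 0); (0, 1, 1, 0); (2, 1, 1, 1))


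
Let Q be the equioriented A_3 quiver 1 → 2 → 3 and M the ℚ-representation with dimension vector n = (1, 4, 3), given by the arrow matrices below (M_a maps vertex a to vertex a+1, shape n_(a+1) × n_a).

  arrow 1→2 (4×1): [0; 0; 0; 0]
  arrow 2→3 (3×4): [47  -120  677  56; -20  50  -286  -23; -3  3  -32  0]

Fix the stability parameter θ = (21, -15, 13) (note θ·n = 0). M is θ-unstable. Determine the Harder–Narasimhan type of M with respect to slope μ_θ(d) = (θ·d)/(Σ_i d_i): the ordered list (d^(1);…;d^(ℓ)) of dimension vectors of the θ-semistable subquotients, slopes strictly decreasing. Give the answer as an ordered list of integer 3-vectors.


Via rank(M_{q-1}∘⋯∘M_p): M ≅ I[1,1], I[2,2], I[2,3]^3.
μ_θ-semistable layers: μ^(1)=21; μ^(2)=13; μ^(3)=-15

((1, 0, 0); (0, 0, 3); (0, 4, 0))


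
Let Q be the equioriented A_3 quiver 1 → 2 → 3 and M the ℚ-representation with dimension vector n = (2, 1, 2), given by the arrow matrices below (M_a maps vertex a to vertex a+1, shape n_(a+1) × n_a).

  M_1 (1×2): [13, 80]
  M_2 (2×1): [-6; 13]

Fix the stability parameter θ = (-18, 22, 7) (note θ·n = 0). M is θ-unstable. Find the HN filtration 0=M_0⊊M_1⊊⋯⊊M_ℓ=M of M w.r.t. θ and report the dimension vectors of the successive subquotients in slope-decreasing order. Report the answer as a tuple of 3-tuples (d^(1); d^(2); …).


Interval decomposition of M: I[1,1], I[1,3], I[3,3].
HN type (ℓ=3): μ^(1)=29/2; μ^(2)=7; μ^(3)=-18

((0, 1, 1); (0, 0, 1); (2, 0, 0))


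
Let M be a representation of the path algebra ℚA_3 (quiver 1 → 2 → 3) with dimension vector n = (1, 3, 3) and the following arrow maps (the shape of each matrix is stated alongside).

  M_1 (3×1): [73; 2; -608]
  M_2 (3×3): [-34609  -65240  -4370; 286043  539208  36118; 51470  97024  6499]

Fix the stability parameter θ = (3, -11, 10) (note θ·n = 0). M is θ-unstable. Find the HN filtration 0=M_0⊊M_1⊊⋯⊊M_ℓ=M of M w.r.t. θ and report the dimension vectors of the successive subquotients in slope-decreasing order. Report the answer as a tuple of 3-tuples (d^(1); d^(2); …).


Interval decomposition of M: I[1,3], I[2,2], I[2,3], I[3,3].
HN type (ℓ=3): μ^(1)=10; μ^(2)=-4; μ^(3)=-11

((0, 0, 3); (1, 1, 0); (0, 2, 0))


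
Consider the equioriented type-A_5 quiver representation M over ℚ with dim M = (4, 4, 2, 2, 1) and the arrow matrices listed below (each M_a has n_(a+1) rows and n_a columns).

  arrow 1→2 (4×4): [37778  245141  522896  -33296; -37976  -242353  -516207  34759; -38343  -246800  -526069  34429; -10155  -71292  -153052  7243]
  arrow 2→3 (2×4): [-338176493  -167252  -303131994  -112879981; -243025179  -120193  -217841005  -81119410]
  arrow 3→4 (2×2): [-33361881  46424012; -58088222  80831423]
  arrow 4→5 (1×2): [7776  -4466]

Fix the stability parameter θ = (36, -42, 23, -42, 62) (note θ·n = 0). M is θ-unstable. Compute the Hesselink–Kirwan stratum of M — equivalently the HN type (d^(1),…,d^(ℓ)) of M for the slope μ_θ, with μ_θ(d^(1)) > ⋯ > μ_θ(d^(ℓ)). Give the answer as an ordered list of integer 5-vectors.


Interval decomposition of M: I[1,2]^2, I[1,4], I[1,5].
HN type (ℓ=3): μ^(1)=62; μ^(2)=-3; μ^(3)=-25/4

((0, 0, 0, 0, 1); (2, 2, 0, 0, 0); (2, 2, 2, 2, 0))
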